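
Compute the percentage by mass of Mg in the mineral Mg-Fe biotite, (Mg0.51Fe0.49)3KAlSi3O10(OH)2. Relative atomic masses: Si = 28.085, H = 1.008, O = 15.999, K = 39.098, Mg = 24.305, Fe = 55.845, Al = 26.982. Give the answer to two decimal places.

Formula mass = 1.53*24.305 + 1.47*55.845 + 1*39.098 + 1*26.982 + 3*28.085 + 12*15.999 + 2*1.008 = 463.618 g/mol, of which 37.187 g is Mg.
So Mg makes up 37.187/463.618 = 0.0802 of the mass, i.e. 8.02%.

8.02 wt%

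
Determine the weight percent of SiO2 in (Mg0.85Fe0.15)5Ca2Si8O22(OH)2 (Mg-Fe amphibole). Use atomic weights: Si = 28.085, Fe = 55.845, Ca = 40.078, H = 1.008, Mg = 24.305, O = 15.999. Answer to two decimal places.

57.50 wt%

Formula mass = 836.008 g/mol.
8 Si → 8.0000 mol SiO2 per formula unit; M(SiO2) = 60.083, so SiO2 mass = 480.664 g.
480.664/836.008 × 100 = 57.50 wt%.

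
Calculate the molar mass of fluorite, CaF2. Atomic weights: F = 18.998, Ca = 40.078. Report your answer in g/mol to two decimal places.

The formula mass is the sum 1·40.078 + 2·18.998.

78.07 g/mol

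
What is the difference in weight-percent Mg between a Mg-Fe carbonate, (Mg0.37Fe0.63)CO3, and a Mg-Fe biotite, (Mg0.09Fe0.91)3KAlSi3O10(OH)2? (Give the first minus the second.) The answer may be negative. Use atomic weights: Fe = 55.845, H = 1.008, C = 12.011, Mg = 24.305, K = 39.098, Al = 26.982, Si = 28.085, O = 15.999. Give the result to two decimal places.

7.33 percentage points

M((Mg0.37Fe0.63)CO3) = 104.183 g/mol, so wt% Mg = 8.993/104.183 × 100 = 8.63%.
M((Mg0.09Fe0.91)3KAlSi3O10(OH)2) = 503.358 g/mol, so wt% Mg = 6.562/503.358 × 100 = 1.30%.
8.63 − 1.30 = 7.33 pp.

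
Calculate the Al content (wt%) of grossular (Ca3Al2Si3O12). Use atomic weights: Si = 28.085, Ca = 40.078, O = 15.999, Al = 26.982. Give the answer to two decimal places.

11.98 wt%

Formula mass = 3*40.078 + 2*26.982 + 3*28.085 + 12*15.999 = 450.441 g/mol, of which 53.964 g is Al.
So Al makes up 53.964/450.441 = 0.1198 of the mass, i.e. 11.98%.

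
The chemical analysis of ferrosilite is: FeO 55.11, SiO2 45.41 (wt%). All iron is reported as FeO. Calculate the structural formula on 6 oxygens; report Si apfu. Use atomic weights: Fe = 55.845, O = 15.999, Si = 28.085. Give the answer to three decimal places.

1.990 Si apfu

55.11 wt% FeO ÷ 71.844 g/mol = 0.76708 mol, giving 0.76708 Fe and 0.76708 O.
45.41 wt% SiO2 ÷ 60.083 g/mol = 0.75579 mol, giving 0.75579 Si and 1.51158 O.
Oxygen sums to 2.27866; scaling by 6/2.27866 = 2.63313 puts the formula on 6 O.
Si: 0.75579 × 2.63313 = 1.990 atoms per formula unit.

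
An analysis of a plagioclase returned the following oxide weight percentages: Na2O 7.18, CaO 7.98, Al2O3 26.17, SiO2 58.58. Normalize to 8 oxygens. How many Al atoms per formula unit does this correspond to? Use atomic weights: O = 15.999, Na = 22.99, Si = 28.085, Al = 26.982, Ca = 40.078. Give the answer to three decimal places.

1.379 Al apfu

7.18 wt% Na2O ÷ 61.979 g/mol = 0.11585 mol, giving 0.23170 Na and 0.11585 O.
7.98 wt% CaO ÷ 56.077 g/mol = 0.14230 mol, giving 0.14230 Ca and 0.14230 O.
26.17 wt% Al2O3 ÷ 101.961 g/mol = 0.25667 mol, giving 0.51334 Al and 0.77001 O.
58.58 wt% SiO2 ÷ 60.083 g/mol = 0.97498 mol, giving 0.97498 Si and 1.94996 O.
Oxygen sums to 2.97812; scaling by 8/2.97812 = 2.68626 puts the formula on 8 O.
Al: 0.51334 × 2.68626 = 1.379 atoms per formula unit.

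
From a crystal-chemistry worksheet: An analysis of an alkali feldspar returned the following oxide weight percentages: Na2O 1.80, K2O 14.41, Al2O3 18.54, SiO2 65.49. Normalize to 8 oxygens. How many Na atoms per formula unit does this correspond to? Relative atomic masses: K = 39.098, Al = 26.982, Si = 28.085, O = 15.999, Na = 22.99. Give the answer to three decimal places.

Na2O: 1.80/61.979 = 0.02904 mol → 0.05808 mol Na, 0.02904 mol O.
K2O: 14.41/94.195 = 0.15298 mol → 0.30596 mol K, 0.15298 mol O.
Al2O3: 18.54/101.961 = 0.18183 mol → 0.36366 mol Al, 0.54549 mol O.
SiO2: 65.49/60.083 = 1.08999 mol → 1.08999 mol Si, 2.17998 mol O.
Total oxygen = 2.90749 mol. Normalization factor = 8/2.90749 = 2.75151.
Na per 8 O = 0.05808 × 2.75151 = 0.160.

0.160 Na apfu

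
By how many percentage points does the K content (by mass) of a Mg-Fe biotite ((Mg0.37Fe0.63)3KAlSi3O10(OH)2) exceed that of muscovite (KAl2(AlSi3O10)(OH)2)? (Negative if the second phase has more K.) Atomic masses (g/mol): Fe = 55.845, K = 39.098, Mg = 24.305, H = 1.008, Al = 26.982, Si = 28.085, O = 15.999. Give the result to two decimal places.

M((Mg0.37Fe0.63)3KAlSi3O10(OH)2) = 476.865 g/mol, so wt% K = 39.098/476.865 × 100 = 8.20%.
M(KAl2(AlSi3O10)(OH)2) = 398.303 g/mol, so wt% K = 39.098/398.303 × 100 = 9.82%.
8.20 − 9.82 = -1.62 pp.

-1.62 percentage points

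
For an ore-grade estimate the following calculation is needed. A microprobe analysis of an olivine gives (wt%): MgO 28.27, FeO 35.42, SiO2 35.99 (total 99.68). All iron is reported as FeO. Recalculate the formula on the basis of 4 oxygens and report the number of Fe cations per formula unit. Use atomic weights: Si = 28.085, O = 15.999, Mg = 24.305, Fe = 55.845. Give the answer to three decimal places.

0.824 Fe apfu

28.27 wt% MgO ÷ 40.304 g/mol = 0.70142 mol, giving 0.70142 Mg and 0.70142 O.
35.42 wt% FeO ÷ 71.844 g/mol = 0.49301 mol, giving 0.49301 Fe and 0.49301 O.
35.99 wt% SiO2 ÷ 60.083 g/mol = 0.59900 mol, giving 0.59900 Si and 1.19800 O.
Oxygen sums to 2.39243; scaling by 4/2.39243 = 1.67194 puts the formula on 4 O.
Fe: 0.49301 × 1.67194 = 0.824 atoms per formula unit.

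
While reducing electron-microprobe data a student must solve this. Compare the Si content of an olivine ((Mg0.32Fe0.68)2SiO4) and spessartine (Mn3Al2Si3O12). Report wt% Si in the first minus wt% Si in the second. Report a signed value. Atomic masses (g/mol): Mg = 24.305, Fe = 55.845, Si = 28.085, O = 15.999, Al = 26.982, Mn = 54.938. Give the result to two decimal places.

-1.72 percentage points

First mineral: 28.085 g Si in 183.585 g formula = 15.30 wt% Si.
Second mineral: 84.255 g Si in 495.021 g formula = 17.02 wt% Si.
15.30% − 17.02% gives a difference of -1.72 percentage points.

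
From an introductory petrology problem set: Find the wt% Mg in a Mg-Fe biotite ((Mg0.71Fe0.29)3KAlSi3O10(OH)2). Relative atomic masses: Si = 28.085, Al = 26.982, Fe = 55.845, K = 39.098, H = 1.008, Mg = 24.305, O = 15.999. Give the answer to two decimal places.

11.64 weight percent

Molar mass of (Mg0.71Fe0.29)3KAlSi3O10(OH)2: 2.13·24.305 + 0.87·55.845 + 1·39.098 + 1·26.982 + 3·28.085 + 12·15.999 + 2·1.008 = 444.694 g/mol.
Mass of Mg per formula unit: 2.13 × 24.305 = 51.770 g.
Weight fraction Mg = 51.770 / 444.694 = 0.1164.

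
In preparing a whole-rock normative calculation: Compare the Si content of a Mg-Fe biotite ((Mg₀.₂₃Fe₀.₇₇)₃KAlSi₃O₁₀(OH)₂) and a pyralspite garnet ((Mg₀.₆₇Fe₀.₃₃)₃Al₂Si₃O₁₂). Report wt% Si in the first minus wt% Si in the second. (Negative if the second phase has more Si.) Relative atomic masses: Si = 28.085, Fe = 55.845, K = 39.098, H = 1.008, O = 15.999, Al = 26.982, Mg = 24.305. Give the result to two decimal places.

First mineral: 84.255 g Si in 490.111 g formula = 17.19 wt% Si.
Second mineral: 84.255 g Si in 434.347 g formula = 19.40 wt% Si.
17.19% − 19.40% gives a difference of -2.21 percentage points.

-2.21 percentage points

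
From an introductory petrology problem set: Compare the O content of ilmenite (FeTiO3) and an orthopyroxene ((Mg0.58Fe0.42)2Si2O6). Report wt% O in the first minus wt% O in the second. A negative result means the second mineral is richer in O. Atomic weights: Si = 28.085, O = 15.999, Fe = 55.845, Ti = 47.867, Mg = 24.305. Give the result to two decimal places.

-10.60 percentage points

M(FeTiO3) = 151.709 g/mol, so wt% O = 47.997/151.709 × 100 = 31.64%.
M((Mg0.58Fe0.42)2Si2O6) = 227.268 g/mol, so wt% O = 95.994/227.268 × 100 = 42.24%.
31.64 − 42.24 = -10.60 pp.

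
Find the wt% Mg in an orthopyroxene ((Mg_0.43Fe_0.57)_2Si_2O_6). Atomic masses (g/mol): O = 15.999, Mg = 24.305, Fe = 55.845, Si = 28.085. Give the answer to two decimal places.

M((Mg_0.43Fe_0.57)_2Si_2O_6) = 236.730 g/mol.
Mg contributes 0.86 × 24.305 = 20.902 g per mole.
20.902/236.730 = 0.0883 → 8.83%.

8.83 weight percent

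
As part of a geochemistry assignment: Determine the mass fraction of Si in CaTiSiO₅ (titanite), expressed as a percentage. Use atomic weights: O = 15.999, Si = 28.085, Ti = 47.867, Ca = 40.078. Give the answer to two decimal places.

14.33 mass %

Molar mass of CaTiSiO₅: 1×40.078 + 1×47.867 + 1×28.085 + 5×15.999 = 196.025 g/mol.
Mass of Si per formula unit: 1 × 28.085 = 28.085 g.
Weight fraction Si = 28.085 / 196.025 = 0.1433.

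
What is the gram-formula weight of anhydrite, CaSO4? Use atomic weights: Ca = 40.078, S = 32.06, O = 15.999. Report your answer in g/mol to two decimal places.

136.13 g/mol

M = 1*40.078 + 1*32.06 + 4*15.999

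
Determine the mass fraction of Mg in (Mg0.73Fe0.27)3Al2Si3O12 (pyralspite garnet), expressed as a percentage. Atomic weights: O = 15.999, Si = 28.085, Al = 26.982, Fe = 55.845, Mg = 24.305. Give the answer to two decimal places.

M((Mg0.73Fe0.27)3Al2Si3O12) = 428.669 g/mol.
Mg contributes 2.19 × 24.305 = 53.228 g per mole.
53.228/428.669 = 0.1242 → 12.42%.

12.42 wt%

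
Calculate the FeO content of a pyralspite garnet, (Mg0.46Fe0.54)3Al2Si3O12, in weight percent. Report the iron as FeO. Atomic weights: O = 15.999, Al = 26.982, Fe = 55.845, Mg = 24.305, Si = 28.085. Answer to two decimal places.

25.62 wt%

M((Mg0.46Fe0.54)3Al2Si3O12) = 454.217 g/mol; M(FeO) = 71.844 g/mol.
Moles FeO per formula unit = 1.62 Fe ÷ 1 = 1.6200.
FeO fraction = (1.6200 × 71.844) / 454.217 = 116.387/454.217 = 0.2562.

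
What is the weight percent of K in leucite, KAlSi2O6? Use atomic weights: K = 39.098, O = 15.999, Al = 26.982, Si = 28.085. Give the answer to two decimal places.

Molar mass of KAlSi2O6: 1*39.098 + 1*26.982 + 2*28.085 + 6*15.999 = 218.244 g/mol.
Mass of K per formula unit: 1 × 39.098 = 39.098 g.
Weight fraction K = 39.098 / 218.244 = 0.1791.

17.91 wt%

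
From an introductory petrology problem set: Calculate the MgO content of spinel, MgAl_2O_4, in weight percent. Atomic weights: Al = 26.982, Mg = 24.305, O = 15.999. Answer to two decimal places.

28.33 wt%

Formula mass = 142.265 g/mol.
1 Mg → 1.0000 mol MgO per formula unit; M(MgO) = 40.304, so MgO mass = 40.304 g.
40.304/142.265 × 100 = 28.33 wt%.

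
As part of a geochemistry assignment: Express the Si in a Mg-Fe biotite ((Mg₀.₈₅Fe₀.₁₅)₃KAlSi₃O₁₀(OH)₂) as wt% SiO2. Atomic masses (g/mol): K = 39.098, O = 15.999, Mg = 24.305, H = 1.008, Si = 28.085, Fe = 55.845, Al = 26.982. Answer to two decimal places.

Molar mass of (Mg₀.₈₅Fe₀.₁₅)₃KAlSi₃O₁₀(OH)₂ = 2.55×24.305 + 0.45×55.845 + 1×39.098 + 1×26.982 + 3×28.085 + 12×15.999 + 2×1.008 = 431.447 g/mol.
Each formula unit contains 3 Si, equivalent to 3/1 = 3.0000 mol SiO2.
M(SiO2) = 1×28.085 + 2×15.999 = 60.083 g/mol.
Mass of SiO2 per formula unit = 3.0000 × 60.083 = 180.249 g.
SiO2 wt% = 180.249 / 431.447 × 100 = 41.78%.

41.78 wt%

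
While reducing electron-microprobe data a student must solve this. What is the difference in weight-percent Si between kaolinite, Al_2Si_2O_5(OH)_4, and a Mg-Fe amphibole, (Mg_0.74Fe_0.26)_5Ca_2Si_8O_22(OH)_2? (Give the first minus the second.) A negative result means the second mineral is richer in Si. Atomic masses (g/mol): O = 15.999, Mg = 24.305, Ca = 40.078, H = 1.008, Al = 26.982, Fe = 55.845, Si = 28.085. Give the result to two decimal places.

First mineral: 56.170 g Si in 258.157 g formula = 21.76 wt% Si.
Second mineral: 224.680 g Si in 853.355 g formula = 26.33 wt% Si.
21.76% − 26.33% gives a difference of -4.57 percentage points.

-4.57 percentage points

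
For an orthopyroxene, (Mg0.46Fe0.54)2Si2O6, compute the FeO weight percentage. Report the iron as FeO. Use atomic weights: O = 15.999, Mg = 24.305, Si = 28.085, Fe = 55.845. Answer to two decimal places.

M((Mg0.46Fe0.54)2Si2O6) = 234.837 g/mol; M(FeO) = 71.844 g/mol.
Moles FeO per formula unit = 1.08 Fe ÷ 1 = 1.0800.
FeO fraction = (1.0800 × 71.844) / 234.837 = 77.592/234.837 = 0.3304.

33.04 wt%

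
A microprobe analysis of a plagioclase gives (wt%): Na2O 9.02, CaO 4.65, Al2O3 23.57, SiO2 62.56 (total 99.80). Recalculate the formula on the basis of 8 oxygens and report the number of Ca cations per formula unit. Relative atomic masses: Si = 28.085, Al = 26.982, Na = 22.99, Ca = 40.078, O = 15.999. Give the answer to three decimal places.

Na2O (M=61.979): mol = 0.14553; Na = 0.29106, O = 0.14553.
CaO (M=56.077): mol = 0.08292; Ca = 0.08292, O = 0.08292.
Al2O3 (M=101.961): mol = 0.23117; Al = 0.46234, O = 0.69351.
SiO2 (M=60.083): mol = 1.04123; Si = 1.04123, O = 2.08246.
ΣO = 3.00442; factor = 8/ΣO = 2.66274.
Ca apfu = 0.08292 × 2.66274 = 0.221.

0.221 Ca apfu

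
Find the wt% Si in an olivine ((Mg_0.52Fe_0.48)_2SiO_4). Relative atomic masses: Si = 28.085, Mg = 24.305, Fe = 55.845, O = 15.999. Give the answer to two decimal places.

Formula mass = 1.04×24.305 + 0.96×55.845 + 1×28.085 + 4×15.999 = 170.969 g/mol, of which 28.085 g is Si.
So Si makes up 28.085/170.969 = 0.1643 of the mass, i.e. 16.43%.

16.43 mass %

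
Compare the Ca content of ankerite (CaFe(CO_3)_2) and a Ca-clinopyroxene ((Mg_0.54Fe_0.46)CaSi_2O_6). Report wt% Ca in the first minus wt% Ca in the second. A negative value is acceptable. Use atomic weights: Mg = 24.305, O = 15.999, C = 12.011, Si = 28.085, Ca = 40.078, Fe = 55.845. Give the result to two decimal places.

First mineral: 40.078 g Ca in 215.939 g formula = 18.56 wt% Ca.
Second mineral: 40.078 g Ca in 231.055 g formula = 17.35 wt% Ca.
18.56% − 17.35% gives a difference of 1.21 percentage points.

1.21 percentage points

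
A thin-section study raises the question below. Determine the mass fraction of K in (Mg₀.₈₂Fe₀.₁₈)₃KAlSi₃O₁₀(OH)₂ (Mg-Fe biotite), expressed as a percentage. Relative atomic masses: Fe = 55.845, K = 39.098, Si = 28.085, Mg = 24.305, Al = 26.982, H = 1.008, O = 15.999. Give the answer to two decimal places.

M((Mg₀.₈₂Fe₀.₁₈)₃KAlSi₃O₁₀(OH)₂) = 434.286 g/mol.
K contributes 1 × 39.098 = 39.098 g per mole.
39.098/434.286 = 0.0900 → 9.00%.

9.00 weight percent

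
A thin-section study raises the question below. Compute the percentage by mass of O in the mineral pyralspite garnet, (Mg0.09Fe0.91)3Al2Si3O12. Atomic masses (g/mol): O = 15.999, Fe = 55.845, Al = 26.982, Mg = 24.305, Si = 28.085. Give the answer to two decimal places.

39.24 mass %

Molar mass of (Mg0.09Fe0.91)3Al2Si3O12: 0.27·24.305 + 2.73·55.845 + 2·26.982 + 3·28.085 + 12·15.999 = 489.226 g/mol.
Mass of O per formula unit: 12 × 15.999 = 191.988 g.
Weight fraction O = 191.988 / 489.226 = 0.3924.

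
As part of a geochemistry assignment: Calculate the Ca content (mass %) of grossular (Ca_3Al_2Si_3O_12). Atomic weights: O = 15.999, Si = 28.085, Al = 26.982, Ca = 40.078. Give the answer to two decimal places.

Formula mass = 3*40.078 + 2*26.982 + 3*28.085 + 12*15.999 = 450.441 g/mol, of which 120.234 g is Ca.
So Ca makes up 120.234/450.441 = 0.2669 of the mass, i.e. 26.69%.

26.69 mass %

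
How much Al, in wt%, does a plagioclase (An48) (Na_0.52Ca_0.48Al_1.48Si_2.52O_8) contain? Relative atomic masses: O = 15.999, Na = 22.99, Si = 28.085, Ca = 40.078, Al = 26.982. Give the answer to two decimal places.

14.80 wt%

Molar mass of Na_0.52Ca_0.48Al_1.48Si_2.52O_8: 0.52*22.99 + 0.48*40.078 + 1.48*26.982 + 2.52*28.085 + 8*15.999 = 269.892 g/mol.
Mass of Al per formula unit: 1.48 × 26.982 = 39.933 g.
Weight fraction Al = 39.933 / 269.892 = 0.1480.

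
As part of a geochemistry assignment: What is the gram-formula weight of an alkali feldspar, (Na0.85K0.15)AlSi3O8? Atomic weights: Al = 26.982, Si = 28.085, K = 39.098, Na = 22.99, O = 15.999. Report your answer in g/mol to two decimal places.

264.64 g/mol

The formula mass is the sum 0.85(22.99) + 0.15(39.098) + 1(26.982) + 3(28.085) + 8(15.999).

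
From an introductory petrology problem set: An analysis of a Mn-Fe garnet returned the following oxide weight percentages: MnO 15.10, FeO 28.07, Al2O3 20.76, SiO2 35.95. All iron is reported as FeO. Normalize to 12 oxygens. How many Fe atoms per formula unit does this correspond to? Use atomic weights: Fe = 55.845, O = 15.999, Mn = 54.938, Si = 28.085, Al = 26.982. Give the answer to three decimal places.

1.945 Fe apfu

MnO: 15.10/70.937 = 0.21286 mol → 0.21286 mol Mn, 0.21286 mol O.
FeO: 28.07/71.844 = 0.39071 mol → 0.39071 mol Fe, 0.39071 mol O.
Al2O3: 20.76/101.961 = 0.20361 mol → 0.40722 mol Al, 0.61083 mol O.
SiO2: 35.95/60.083 = 0.59834 mol → 0.59834 mol Si, 1.19668 mol O.
Total oxygen = 2.41108 mol. Normalization factor = 12/2.41108 = 4.97702.
Fe per 12 O = 0.39071 × 4.97702 = 1.945.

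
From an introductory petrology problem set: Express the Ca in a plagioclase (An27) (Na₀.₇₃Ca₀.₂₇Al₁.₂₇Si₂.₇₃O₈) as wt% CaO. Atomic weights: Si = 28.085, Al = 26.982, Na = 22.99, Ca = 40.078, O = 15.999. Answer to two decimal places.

Formula mass = 266.535 g/mol.
0.27 Ca → 0.2700 mol CaO per formula unit; M(CaO) = 56.077, so CaO mass = 15.141 g.
15.141/266.535 × 100 = 5.68 wt%.

5.68 wt%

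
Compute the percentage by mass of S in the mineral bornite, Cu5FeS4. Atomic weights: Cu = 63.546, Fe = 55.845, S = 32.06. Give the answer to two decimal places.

25.56 weight percent

Formula mass = 5*63.546 + 1*55.845 + 4*32.06 = 501.815 g/mol, of which 128.240 g is S.
So S makes up 128.240/501.815 = 0.2556 of the mass, i.e. 25.56%.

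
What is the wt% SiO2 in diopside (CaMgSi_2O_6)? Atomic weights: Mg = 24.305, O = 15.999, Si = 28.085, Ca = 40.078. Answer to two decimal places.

Molar mass of CaMgSi_2O_6 = 1*40.078 + 1*24.305 + 2*28.085 + 6*15.999 = 216.547 g/mol.
Each formula unit contains 2 Si, equivalent to 2/1 = 2.0000 mol SiO2.
M(SiO2) = 1×28.085 + 2×15.999 = 60.083 g/mol.
Mass of SiO2 per formula unit = 2.0000 × 60.083 = 120.166 g.
SiO2 wt% = 120.166 / 216.547 × 100 = 55.49%.

55.49 wt%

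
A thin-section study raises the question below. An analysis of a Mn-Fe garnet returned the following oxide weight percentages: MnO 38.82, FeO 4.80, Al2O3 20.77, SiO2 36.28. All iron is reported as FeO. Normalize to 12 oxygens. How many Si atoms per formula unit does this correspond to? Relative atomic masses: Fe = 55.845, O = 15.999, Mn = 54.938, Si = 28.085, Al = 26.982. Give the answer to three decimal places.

2.978 Si apfu

MnO (M=70.937): mol = 0.54725; Mn = 0.54725, O = 0.54725.
FeO (M=71.844): mol = 0.06681; Fe = 0.06681, O = 0.06681.
Al2O3 (M=101.961): mol = 0.20371; Al = 0.40742, O = 0.61113.
SiO2 (M=60.083): mol = 0.60383; Si = 0.60383, O = 1.20766.
ΣO = 2.43285; factor = 12/ΣO = 4.93249.
Si apfu = 0.60383 × 4.93249 = 2.978.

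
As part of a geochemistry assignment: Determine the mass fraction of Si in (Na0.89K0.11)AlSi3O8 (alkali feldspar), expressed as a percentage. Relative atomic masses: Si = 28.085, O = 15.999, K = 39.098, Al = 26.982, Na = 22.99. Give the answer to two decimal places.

Formula mass = 0.89*22.99 + 0.11*39.098 + 1*26.982 + 3*28.085 + 8*15.999 = 263.991 g/mol, of which 84.255 g is Si.
So Si makes up 84.255/263.991 = 0.3192 of the mass, i.e. 31.92%.

31.92 weight percent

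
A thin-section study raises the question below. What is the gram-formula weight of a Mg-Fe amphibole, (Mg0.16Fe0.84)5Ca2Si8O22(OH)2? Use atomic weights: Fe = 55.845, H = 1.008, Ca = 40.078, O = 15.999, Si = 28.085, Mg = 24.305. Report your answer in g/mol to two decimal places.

The formula mass is the sum 0.80·24.305 + 4.20·55.845 + 2·40.078 + 8·28.085 + 24·15.999 + 2·1.008.

944.82 g/mol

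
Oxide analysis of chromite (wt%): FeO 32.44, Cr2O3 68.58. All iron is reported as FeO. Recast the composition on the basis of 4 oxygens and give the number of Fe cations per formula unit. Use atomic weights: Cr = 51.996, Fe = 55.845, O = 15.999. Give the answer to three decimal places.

1.001 Fe apfu

FeO (M=71.844): mol = 0.45153; Fe = 0.45153, O = 0.45153.
Cr2O3 (M=151.989): mol = 0.45122; Cr = 0.90244, O = 1.35366.
ΣO = 1.80519; factor = 4/ΣO = 2.21583.
Fe apfu = 0.45153 × 2.21583 = 1.001.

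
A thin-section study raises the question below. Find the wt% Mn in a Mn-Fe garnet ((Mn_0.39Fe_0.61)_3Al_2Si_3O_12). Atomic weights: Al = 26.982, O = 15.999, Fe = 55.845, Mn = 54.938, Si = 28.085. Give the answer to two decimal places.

M((Mn_0.39Fe_0.61)_3Al_2Si_3O_12) = 496.681 g/mol.
Mn contributes 1.17 × 54.938 = 64.277 g per mole.
64.277/496.681 = 0.1294 → 12.94%.

12.94 wt%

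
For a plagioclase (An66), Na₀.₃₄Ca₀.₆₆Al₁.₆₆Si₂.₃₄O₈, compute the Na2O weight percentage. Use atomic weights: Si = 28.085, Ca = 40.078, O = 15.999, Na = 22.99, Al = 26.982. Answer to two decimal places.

M(Na₀.₃₄Ca₀.₆₆Al₁.₆₆Si₂.₃₄O₈) = 272.769 g/mol; M(Na2O) = 61.979 g/mol.
Moles Na2O per formula unit = 0.34 Na ÷ 2 = 0.1700.
Na2O fraction = (0.1700 × 61.979) / 272.769 = 10.536/272.769 = 0.0386.

3.86 wt%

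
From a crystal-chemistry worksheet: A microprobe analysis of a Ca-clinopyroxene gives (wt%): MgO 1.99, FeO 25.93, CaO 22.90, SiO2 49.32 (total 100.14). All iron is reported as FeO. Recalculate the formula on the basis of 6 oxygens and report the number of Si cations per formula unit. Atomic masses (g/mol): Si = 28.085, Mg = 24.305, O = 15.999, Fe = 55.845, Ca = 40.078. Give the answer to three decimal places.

1.99 wt% MgO ÷ 40.304 g/mol = 0.04937 mol, giving 0.04937 Mg and 0.04937 O.
25.93 wt% FeO ÷ 71.844 g/mol = 0.36092 mol, giving 0.36092 Fe and 0.36092 O.
22.90 wt% CaO ÷ 56.077 g/mol = 0.40837 mol, giving 0.40837 Ca and 0.40837 O.
49.32 wt% SiO2 ÷ 60.083 g/mol = 0.82086 mol, giving 0.82086 Si and 1.64172 O.
Oxygen sums to 2.46038; scaling by 6/2.46038 = 2.43865 puts the formula on 6 O.
Si: 0.82086 × 2.43865 = 2.002 atoms per formula unit.

2.002 Si apfu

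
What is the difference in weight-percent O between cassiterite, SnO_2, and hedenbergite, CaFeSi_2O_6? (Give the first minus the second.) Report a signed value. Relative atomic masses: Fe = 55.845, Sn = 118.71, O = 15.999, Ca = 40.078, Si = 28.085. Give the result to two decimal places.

O in SnO_2: molar mass 150.708 g/mol; 2×15.999 = 31.998 g → 21.23 wt%.
O in CaFeSi_2O_6: molar mass 248.087 g/mol; 6×15.999 = 95.994 g → 38.69 wt%.
Difference = 21.23 − 38.69 = -17.46 percentage points.

-17.46 percentage points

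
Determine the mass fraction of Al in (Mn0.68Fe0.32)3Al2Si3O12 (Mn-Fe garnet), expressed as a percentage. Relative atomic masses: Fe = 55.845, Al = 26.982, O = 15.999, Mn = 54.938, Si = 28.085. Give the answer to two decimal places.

Molar mass of (Mn0.68Fe0.32)3Al2Si3O12: 2.04·54.938 + 0.96·55.845 + 2·26.982 + 3·28.085 + 12·15.999 = 495.892 g/mol.
Mass of Al per formula unit: 2 × 26.982 = 53.964 g.
Weight fraction Al = 53.964 / 495.892 = 0.1088.

10.88 weight percent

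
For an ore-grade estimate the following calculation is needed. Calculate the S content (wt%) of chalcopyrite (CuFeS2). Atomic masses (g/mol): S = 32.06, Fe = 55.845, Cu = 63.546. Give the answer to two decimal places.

Formula mass = 1·63.546 + 1·55.845 + 2·32.06 = 183.511 g/mol, of which 64.120 g is S.
So S makes up 64.120/183.511 = 0.3494 of the mass, i.e. 34.94%.

34.94 wt%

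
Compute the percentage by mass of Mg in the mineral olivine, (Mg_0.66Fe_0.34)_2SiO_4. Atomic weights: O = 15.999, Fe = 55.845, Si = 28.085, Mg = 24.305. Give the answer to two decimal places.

19.79 mass %

Formula mass = 1.32·24.305 + 0.68·55.845 + 1·28.085 + 4·15.999 = 162.138 g/mol, of which 32.083 g is Mg.
So Mg makes up 32.083/162.138 = 0.1979 of the mass, i.e. 19.79%.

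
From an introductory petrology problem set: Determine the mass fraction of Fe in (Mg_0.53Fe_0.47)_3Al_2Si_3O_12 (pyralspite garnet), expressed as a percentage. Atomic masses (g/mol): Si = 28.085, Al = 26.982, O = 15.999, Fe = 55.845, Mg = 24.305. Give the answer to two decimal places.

Formula mass = 1.59×24.305 + 1.41×55.845 + 2×26.982 + 3×28.085 + 12×15.999 = 447.593 g/mol, of which 78.741 g is Fe.
So Fe makes up 78.741/447.593 = 0.1759 of the mass, i.e. 17.59%.

17.59 mass %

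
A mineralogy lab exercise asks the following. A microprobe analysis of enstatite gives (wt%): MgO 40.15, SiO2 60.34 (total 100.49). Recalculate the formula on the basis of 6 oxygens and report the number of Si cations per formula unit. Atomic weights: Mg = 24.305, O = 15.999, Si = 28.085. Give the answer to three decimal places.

MgO: 40.15/40.304 = 0.99618 mol → 0.99618 mol Mg, 0.99618 mol O.
SiO2: 60.34/60.083 = 1.00428 mol → 1.00428 mol Si, 2.00856 mol O.
Total oxygen = 3.00474 mol. Normalization factor = 6/3.00474 = 1.99684.
Si per 6 O = 1.00428 × 1.99684 = 2.005.

2.005 Si apfu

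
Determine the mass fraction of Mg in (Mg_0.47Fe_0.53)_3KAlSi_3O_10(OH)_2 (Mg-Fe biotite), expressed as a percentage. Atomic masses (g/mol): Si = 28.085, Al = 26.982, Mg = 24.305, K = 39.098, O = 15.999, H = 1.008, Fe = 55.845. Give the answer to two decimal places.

7.33 mass %

M((Mg_0.47Fe_0.53)_3KAlSi_3O_10(OH)_2) = 467.403 g/mol.
Mg contributes 1.41 × 24.305 = 34.270 g per mole.
34.270/467.403 = 0.0733 → 7.33%.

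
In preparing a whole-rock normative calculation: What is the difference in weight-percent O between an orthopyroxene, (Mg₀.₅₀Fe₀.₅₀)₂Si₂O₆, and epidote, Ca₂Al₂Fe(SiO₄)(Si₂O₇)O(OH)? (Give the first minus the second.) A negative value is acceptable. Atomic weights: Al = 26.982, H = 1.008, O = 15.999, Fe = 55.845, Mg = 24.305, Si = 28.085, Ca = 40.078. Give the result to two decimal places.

M((Mg₀.₅₀Fe₀.₅₀)₂Si₂O₆) = 232.314 g/mol, so wt% O = 95.994/232.314 × 100 = 41.32%.
M(Ca₂Al₂Fe(SiO₄)(Si₂O₇)O(OH)) = 483.215 g/mol, so wt% O = 207.987/483.215 × 100 = 43.04%.
41.32 − 43.04 = -1.72 pp.

-1.72 percentage points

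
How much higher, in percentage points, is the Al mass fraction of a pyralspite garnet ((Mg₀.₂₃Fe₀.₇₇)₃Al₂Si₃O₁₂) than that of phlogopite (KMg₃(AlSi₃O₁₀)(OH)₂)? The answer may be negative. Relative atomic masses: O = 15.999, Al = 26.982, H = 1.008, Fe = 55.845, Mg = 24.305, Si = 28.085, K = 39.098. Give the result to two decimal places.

First mineral: 53.964 g Al in 475.979 g formula = 11.34 wt% Al.
Second mineral: 26.982 g Al in 417.254 g formula = 6.47 wt% Al.
11.34% − 6.47% gives a difference of 4.87 percentage points.

4.87 percentage points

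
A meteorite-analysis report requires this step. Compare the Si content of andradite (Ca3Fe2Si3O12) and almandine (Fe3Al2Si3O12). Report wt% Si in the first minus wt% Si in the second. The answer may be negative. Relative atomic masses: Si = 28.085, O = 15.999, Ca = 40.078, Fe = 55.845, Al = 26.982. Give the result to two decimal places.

-0.35 percentage points

M(Ca3Fe2Si3O12) = 508.167 g/mol, so wt% Si = 84.255/508.167 × 100 = 16.58%.
M(Fe3Al2Si3O12) = 497.742 g/mol, so wt% Si = 84.255/497.742 × 100 = 16.93%.
16.58 − 16.93 = -0.35 pp.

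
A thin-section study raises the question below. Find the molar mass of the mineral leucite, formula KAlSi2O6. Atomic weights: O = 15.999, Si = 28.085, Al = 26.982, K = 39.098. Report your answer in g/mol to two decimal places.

M = 1·39.098 + 1·26.982 + 2·28.085 + 6·15.999

218.24 g/mol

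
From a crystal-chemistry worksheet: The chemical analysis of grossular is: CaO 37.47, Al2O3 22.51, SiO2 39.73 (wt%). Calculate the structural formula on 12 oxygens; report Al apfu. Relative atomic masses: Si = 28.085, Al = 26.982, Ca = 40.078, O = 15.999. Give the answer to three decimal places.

CaO: 37.47/56.077 = 0.66819 mol → 0.66819 mol Ca, 0.66819 mol O.
Al2O3: 22.51/101.961 = 0.22077 mol → 0.44154 mol Al, 0.66231 mol O.
SiO2: 39.73/60.083 = 0.66125 mol → 0.66125 mol Si, 1.32250 mol O.
Total oxygen = 2.65300 mol. Normalization factor = 12/2.65300 = 4.52318.
Al per 12 O = 0.44154 × 4.52318 = 1.997.

1.997 Al apfu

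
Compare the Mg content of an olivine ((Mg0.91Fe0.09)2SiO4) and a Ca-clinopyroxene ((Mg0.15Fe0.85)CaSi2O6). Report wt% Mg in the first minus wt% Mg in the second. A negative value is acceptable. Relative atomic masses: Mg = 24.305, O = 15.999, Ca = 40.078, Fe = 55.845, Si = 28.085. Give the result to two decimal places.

Mg in (Mg0.91Fe0.09)2SiO4: molar mass 146.368 g/mol; 1.82×24.305 = 44.235 g → 30.22 wt%.
Mg in (Mg0.15Fe0.85)CaSi2O6: molar mass 243.356 g/mol; 0.15×24.305 = 3.646 g → 1.50 wt%.
Difference = 30.22 − 1.50 = 28.72 percentage points.

28.72 percentage points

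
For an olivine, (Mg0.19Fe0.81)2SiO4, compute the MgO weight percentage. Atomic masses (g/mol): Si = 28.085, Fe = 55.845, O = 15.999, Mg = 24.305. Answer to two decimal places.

7.99 wt%

M((Mg0.19Fe0.81)2SiO4) = 191.786 g/mol; M(MgO) = 40.304 g/mol.
Moles MgO per formula unit = 0.38 Mg ÷ 1 = 0.3800.
MgO fraction = (0.3800 × 40.304) / 191.786 = 15.316/191.786 = 0.0799.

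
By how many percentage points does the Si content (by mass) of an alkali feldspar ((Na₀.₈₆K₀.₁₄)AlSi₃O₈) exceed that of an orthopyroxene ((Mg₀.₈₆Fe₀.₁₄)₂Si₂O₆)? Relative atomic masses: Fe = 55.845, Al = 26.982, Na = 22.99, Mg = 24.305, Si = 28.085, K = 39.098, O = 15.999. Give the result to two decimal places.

M((Na₀.₈₆K₀.₁₄)AlSi₃O₈) = 264.474 g/mol, so wt% Si = 84.255/264.474 × 100 = 31.86%.
M((Mg₀.₈₆Fe₀.₁₄)₂Si₂O₆) = 209.605 g/mol, so wt% Si = 56.170/209.605 × 100 = 26.80%.
31.86 − 26.80 = 5.06 pp.

5.06 percentage points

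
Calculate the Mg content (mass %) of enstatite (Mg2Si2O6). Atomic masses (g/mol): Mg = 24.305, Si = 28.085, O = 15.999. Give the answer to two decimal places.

M(Mg2Si2O6) = 200.774 g/mol.
Mg contributes 2 × 24.305 = 48.610 g per mole.
48.610/200.774 = 0.2421 → 24.21%.

24.21 mass %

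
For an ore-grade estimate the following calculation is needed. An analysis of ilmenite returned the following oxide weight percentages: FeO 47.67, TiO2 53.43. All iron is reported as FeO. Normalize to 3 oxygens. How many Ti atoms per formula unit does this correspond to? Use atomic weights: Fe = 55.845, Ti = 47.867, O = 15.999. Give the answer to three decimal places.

47.67 wt% FeO ÷ 71.844 g/mol = 0.66352 mol, giving 0.66352 Fe and 0.66352 O.
53.43 wt% TiO2 ÷ 79.865 g/mol = 0.66900 mol, giving 0.66900 Ti and 1.33800 O.
Oxygen sums to 2.00152; scaling by 3/2.00152 = 1.49886 puts the formula on 3 O.
Ti: 0.66900 × 1.49886 = 1.003 atoms per formula unit.

1.003 Ti apfu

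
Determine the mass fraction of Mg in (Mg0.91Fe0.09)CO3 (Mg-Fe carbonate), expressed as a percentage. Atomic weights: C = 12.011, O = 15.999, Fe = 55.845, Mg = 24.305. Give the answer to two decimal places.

M((Mg0.91Fe0.09)CO3) = 87.152 g/mol.
Mg contributes 0.91 × 24.305 = 22.118 g per mole.
22.118/87.152 = 0.2538 → 25.38%.

25.38 wt%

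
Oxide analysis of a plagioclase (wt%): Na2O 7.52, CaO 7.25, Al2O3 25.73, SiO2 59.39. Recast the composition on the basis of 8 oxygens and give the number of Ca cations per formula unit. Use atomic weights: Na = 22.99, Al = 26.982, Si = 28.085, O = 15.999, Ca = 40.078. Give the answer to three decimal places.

0.347 Ca apfu

7.52 wt% Na2O ÷ 61.979 g/mol = 0.12133 mol, giving 0.24266 Na and 0.12133 O.
7.25 wt% CaO ÷ 56.077 g/mol = 0.12929 mol, giving 0.12929 Ca and 0.12929 O.
25.73 wt% Al2O3 ÷ 101.961 g/mol = 0.25235 mol, giving 0.50470 Al and 0.75705 O.
59.39 wt% SiO2 ÷ 60.083 g/mol = 0.98847 mol, giving 0.98847 Si and 1.97694 O.
Oxygen sums to 2.98461; scaling by 8/2.98461 = 2.68042 puts the formula on 8 O.
Ca: 0.12929 × 2.68042 = 0.347 atoms per formula unit.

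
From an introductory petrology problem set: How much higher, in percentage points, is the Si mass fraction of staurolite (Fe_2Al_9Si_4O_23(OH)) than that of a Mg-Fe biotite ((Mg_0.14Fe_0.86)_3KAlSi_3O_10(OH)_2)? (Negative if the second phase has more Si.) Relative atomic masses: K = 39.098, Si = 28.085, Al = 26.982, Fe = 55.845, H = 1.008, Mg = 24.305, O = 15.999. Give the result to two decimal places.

-3.71 percentage points

First mineral: 112.340 g Si in 851.852 g formula = 13.19 wt% Si.
Second mineral: 84.255 g Si in 498.627 g formula = 16.90 wt% Si.
13.19% − 16.90% gives a difference of -3.71 percentage points.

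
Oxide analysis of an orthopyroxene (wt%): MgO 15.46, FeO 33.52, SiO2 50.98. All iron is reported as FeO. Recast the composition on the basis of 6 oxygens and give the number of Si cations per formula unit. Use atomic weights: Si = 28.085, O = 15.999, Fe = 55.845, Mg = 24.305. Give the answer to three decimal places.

15.46 wt% MgO ÷ 40.304 g/mol = 0.38358 mol, giving 0.38358 Mg and 0.38358 O.
33.52 wt% FeO ÷ 71.844 g/mol = 0.46657 mol, giving 0.46657 Fe and 0.46657 O.
50.98 wt% SiO2 ÷ 60.083 g/mol = 0.84849 mol, giving 0.84849 Si and 1.69698 O.
Oxygen sums to 2.54713; scaling by 6/2.54713 = 2.35559 puts the formula on 6 O.
Si: 0.84849 × 2.35559 = 1.999 atoms per formula unit.

1.999 Si apfu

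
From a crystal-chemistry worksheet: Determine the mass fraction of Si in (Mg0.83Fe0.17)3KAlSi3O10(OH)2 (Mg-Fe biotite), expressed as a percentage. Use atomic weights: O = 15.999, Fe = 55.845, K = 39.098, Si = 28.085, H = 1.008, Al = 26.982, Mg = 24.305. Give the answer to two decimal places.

M((Mg0.83Fe0.17)3KAlSi3O10(OH)2) = 433.339 g/mol.
Si contributes 3 × 28.085 = 84.255 g per mole.
84.255/433.339 = 0.1944 → 19.44%.

19.44 wt%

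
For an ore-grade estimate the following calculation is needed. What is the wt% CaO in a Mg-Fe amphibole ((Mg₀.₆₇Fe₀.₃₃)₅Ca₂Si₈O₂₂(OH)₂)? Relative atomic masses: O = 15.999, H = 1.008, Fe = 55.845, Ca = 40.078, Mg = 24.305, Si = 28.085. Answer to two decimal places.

Molar mass of (Mg₀.₆₇Fe₀.₃₃)₅Ca₂Si₈O₂₂(OH)₂ = 3.35×24.305 + 1.65×55.845 + 2×40.078 + 8×28.085 + 24×15.999 + 2×1.008 = 864.394 g/mol.
Each formula unit contains 2 Ca, equivalent to 2/1 = 2.0000 mol CaO.
M(CaO) = 1×40.078 + 1×15.999 = 56.077 g/mol.
Mass of CaO per formula unit = 2.0000 × 56.077 = 112.154 g.
CaO wt% = 112.154 / 864.394 × 100 = 12.97%.

12.97 wt%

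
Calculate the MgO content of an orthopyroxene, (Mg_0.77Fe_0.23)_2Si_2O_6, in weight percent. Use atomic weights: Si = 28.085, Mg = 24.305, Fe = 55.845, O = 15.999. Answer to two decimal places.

28.83 wt%

M((Mg_0.77Fe_0.23)_2Si_2O_6) = 215.282 g/mol; M(MgO) = 40.304 g/mol.
Moles MgO per formula unit = 1.54 Mg ÷ 1 = 1.5400.
MgO fraction = (1.5400 × 40.304) / 215.282 = 62.068/215.282 = 0.2883.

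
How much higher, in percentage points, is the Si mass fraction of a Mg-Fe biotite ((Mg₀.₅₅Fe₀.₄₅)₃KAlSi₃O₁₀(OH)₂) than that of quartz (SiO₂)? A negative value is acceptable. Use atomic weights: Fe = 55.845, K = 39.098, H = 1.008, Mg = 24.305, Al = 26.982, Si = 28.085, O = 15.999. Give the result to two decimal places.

First mineral: 84.255 g Si in 459.833 g formula = 18.32 wt% Si.
Second mineral: 28.085 g Si in 60.083 g formula = 46.74 wt% Si.
18.32% − 46.74% gives a difference of -28.42 percentage points.

-28.42 percentage points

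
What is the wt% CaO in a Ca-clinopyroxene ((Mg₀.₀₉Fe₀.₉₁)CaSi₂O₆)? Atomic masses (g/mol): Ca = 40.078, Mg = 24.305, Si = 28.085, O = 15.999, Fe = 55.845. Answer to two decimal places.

Molar mass of (Mg₀.₀₉Fe₀.₉₁)CaSi₂O₆ = 0.09·24.305 + 0.91·55.845 + 1·40.078 + 2·28.085 + 6·15.999 = 245.248 g/mol.
Each formula unit contains 1 Ca, equivalent to 1/1 = 1.0000 mol CaO.
M(CaO) = 1×40.078 + 1×15.999 = 56.077 g/mol.
Mass of CaO per formula unit = 1.0000 × 56.077 = 56.077 g.
CaO wt% = 56.077 / 245.248 × 100 = 22.87%.

22.87 wt%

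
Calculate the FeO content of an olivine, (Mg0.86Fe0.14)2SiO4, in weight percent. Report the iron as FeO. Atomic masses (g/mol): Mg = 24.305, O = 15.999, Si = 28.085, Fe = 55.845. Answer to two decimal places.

13.45 wt%

Molar mass of (Mg0.86Fe0.14)2SiO4 = 1.72·24.305 + 0.28·55.845 + 1·28.085 + 4·15.999 = 149.522 g/mol.
Each formula unit contains 0.28 Fe, equivalent to 0.28/1 = 0.2800 mol FeO.
M(FeO) = 1×55.845 + 1×15.999 = 71.844 g/mol.
Mass of FeO per formula unit = 0.2800 × 71.844 = 20.116 g.
FeO wt% = 20.116 / 149.522 × 100 = 13.45%.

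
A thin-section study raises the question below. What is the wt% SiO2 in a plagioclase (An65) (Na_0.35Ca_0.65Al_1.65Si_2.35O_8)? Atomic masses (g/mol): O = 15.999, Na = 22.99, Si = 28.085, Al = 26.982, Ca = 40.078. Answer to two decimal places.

Molar mass of Na_0.35Ca_0.65Al_1.65Si_2.35O_8 = 0.35×22.99 + 0.65×40.078 + 1.65×26.982 + 2.35×28.085 + 8×15.999 = 272.609 g/mol.
Each formula unit contains 2.35 Si, equivalent to 2.35/1 = 2.3500 mol SiO2.
M(SiO2) = 1×28.085 + 2×15.999 = 60.083 g/mol.
Mass of SiO2 per formula unit = 2.3500 × 60.083 = 141.195 g.
SiO2 wt% = 141.195 / 272.609 × 100 = 51.79%.

51.79 wt%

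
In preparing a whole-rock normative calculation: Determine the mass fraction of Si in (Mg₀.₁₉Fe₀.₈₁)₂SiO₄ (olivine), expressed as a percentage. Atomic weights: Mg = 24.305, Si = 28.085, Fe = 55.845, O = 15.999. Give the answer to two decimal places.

Molar mass of (Mg₀.₁₉Fe₀.₈₁)₂SiO₄: 0.38·24.305 + 1.62·55.845 + 1·28.085 + 4·15.999 = 191.786 g/mol.
Mass of Si per formula unit: 1 × 28.085 = 28.085 g.
Weight fraction Si = 28.085 / 191.786 = 0.1464.

14.64 wt%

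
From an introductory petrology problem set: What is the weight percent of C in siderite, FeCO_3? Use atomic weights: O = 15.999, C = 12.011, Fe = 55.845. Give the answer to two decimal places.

M(FeCO_3) = 115.853 g/mol.
C contributes 1 × 12.011 = 12.011 g per mole.
12.011/115.853 = 0.1037 → 10.37%.

10.37 weight percent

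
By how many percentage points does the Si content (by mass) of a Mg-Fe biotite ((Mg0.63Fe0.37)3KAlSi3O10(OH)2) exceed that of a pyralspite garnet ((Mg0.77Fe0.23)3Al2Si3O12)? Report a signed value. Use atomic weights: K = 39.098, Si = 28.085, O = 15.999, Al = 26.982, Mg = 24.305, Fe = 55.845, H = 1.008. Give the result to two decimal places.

First mineral: 84.255 g Si in 452.263 g formula = 18.63 wt% Si.
Second mineral: 84.255 g Si in 424.885 g formula = 19.83 wt% Si.
18.63% − 19.83% gives a difference of -1.20 percentage points.

-1.20 percentage points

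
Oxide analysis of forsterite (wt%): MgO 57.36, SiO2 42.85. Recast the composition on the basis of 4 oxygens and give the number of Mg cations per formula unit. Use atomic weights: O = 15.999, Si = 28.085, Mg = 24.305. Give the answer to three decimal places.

MgO: 57.36/40.304 = 1.42318 mol → 1.42318 mol Mg, 1.42318 mol O.
SiO2: 42.85/60.083 = 0.71318 mol → 0.71318 mol Si, 1.42636 mol O.
Total oxygen = 2.84954 mol. Normalization factor = 4/2.84954 = 1.40374.
Mg per 4 O = 1.42318 × 1.40374 = 1.998.

1.998 Mg apfu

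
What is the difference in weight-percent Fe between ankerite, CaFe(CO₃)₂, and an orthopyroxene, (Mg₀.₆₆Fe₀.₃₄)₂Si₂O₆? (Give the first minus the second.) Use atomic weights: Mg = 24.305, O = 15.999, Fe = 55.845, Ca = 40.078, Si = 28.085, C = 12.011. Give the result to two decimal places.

First mineral: 55.845 g Fe in 215.939 g formula = 25.86 wt% Fe.
Second mineral: 37.975 g Fe in 222.221 g formula = 17.09 wt% Fe.
25.86% − 17.09% gives a difference of 8.77 percentage points.

8.77 percentage points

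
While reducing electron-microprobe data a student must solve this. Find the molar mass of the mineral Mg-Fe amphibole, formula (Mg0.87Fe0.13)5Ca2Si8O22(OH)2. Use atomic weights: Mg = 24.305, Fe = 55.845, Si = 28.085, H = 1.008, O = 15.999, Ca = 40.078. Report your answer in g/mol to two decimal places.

M = 4.35·24.305 + 0.65·55.845 + 2·40.078 + 8·28.085 + 24·15.999 + 2·1.008

832.85 g/mol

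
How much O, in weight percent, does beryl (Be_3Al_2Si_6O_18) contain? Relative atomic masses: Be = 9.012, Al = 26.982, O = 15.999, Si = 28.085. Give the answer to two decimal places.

Molar mass of Be_3Al_2Si_6O_18: 3·9.012 + 2·26.982 + 6·28.085 + 18·15.999 = 537.492 g/mol.
Mass of O per formula unit: 18 × 15.999 = 287.982 g.
Weight fraction O = 287.982 / 537.492 = 0.5358.

53.58 weight percent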